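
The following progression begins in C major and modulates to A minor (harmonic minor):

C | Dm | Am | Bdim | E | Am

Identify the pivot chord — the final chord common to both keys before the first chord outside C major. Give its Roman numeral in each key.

Bdim — vii° in C major, ii° in A minor

Chords diatonic to C major: C, Dm, Em, F, G, Am, Bdim.
Reading the progression, the first chord not in that set is E, so the modulation leaves C major there.
The chord immediately before E is Bdim, which is diatonic to both keys: vii° in C major and ii° in A minor.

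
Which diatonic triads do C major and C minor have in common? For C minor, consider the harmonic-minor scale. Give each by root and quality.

G, Bdim

Triads in C major: C major (I), D minor (ii), E minor (iii), F major (IV), G major (V), A minor (vi), B diminished (vii°).
Triads in C minor (harmonic minor): C minor (i), D diminished (ii°), Eb augmented (III+), F minor (iv), G major (V), Ab major (VI), B diminished (vii°).
Shared triads with their functions: G major (V in C major, V in C minor); B diminished (vii° in C major, vii° in C minor).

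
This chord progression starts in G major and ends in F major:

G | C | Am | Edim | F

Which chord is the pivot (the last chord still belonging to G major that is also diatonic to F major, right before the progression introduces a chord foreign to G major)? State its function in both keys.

Am — ii in G major, iii in F major

Chords diatonic to G major: G, Am, Bm, C, D, Em, F#dim.
Reading the progression, the first chord not in that set is Edim, so the modulation leaves G major there.
The chord immediately before Edim is Am, which is diatonic to both keys: ii in G major and iii in F major.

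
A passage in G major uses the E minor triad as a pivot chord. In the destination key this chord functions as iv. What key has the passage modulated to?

The numeral iv denotes a minor triad on scale degree 4. With E on degree 4, the tonic of the new key is B.
Degree 4 carries a minor triad in minor keys, so the destination is B minor.
Check: the diatonic triads of B minor (natural minor) are Bm (i), C#dim (ii°), D (III), Em (iv), F#m (v), G (VI), A (VII) — E minor is indeed iv.

B minor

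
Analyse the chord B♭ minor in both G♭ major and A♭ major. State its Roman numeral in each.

iii in G♭ major; ii in A♭ major

The scale of G♭ major is G♭ A♭ B♭ C♭ D♭ E♭ F; B♭ is degree 3, and the triad built there (B♭-D♭-F) is minor, so it is iii.
The scale of A♭ major is A♭ B♭ C D♭ E♭ F G; B♭ is degree 2, and the triad built there (B♭-D♭-F) is minor, so it is ii.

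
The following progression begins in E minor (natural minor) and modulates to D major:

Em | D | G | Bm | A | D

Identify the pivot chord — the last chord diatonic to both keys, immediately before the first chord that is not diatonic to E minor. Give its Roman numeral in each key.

Chords diatonic to E minor: Em, F#dim, G, Am, Bm, C, D.
Reading the progression, the first chord not in that set is A, so the modulation leaves E minor there.
The chord immediately before A is Bm, which is diatonic to both keys: v in E minor and vi in D major.

Bm — v in E minor, vi in D major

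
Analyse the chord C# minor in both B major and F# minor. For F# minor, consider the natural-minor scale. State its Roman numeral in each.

The scale of B major is B C# D# E F# G# A#; C# is degree 2, and the triad built there (C#-E-G#) is minor, so it is ii.
The scale of F# minor (natural minor) is F# G# A B C# D E; C# is degree 5, and the triad built there (C#-E-G#) is minor, so it is v.

ii in B major; v in F# minor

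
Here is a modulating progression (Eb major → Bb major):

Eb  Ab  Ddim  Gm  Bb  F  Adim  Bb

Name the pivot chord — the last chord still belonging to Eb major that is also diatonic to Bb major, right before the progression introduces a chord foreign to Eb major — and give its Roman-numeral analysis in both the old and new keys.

Bb — V in Eb major, I in Bb major

Chords diatonic to Eb major: Eb, Fm, Gm, Ab, Bb, Cm, Ddim.
Reading the progression, the first chord not in that set is F, so the modulation leaves Eb major there.
The chord immediately before F is Bb, which is diatonic to both keys: V in Eb major and I in Bb major.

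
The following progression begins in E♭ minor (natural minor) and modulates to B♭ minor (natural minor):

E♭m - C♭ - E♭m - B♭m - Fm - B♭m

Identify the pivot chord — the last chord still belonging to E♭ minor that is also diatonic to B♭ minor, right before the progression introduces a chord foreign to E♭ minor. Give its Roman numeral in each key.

Chords diatonic to E♭ minor: E♭m, Fdim, G♭, A♭m, B♭m, C♭, D♭.
Reading the progression, the first chord not in that set is Fm, so the modulation leaves E♭ minor there.
The chord immediately before Fm is B♭m, which is diatonic to both keys: v in E♭ minor and i in B♭ minor.

B♭m — v in E♭ minor, i in B♭ minor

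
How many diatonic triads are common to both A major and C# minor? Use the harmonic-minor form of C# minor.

Diatonic triads of A major: A (I), Bm (ii), C#m (iii), D (IV), E (V), F#m (vi), G#dim (vii°).
Diatonic triads of C# minor (harmonic minor): C#m (i), D#dim (ii°), Eaug (III+), F#m (iv), G# (V), A (VI), B#dim (vii°).
Matching root and quality in both lists: A, C#m, F#m.
That gives 3 common triads.

3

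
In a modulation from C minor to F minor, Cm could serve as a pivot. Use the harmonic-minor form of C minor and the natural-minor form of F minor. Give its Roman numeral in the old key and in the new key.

i in C minor; v in F minor

The scale of C minor (harmonic minor) is C D Eb F G Ab B; C is degree 1, and the triad built there (C-Eb-G) is minor, so it is i.
The scale of F minor (natural minor) is F G Ab Bb C Db Eb; C is degree 5, and the triad built there (C-Eb-G) is minor, so it is v.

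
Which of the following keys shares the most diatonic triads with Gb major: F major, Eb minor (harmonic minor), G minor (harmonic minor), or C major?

Triads of Gb major: Gb major (I), Ab minor (ii), Bb minor (iii), Cb major (IV), Db major (V), Eb minor (vi), F diminished (vii°).
F major shares 0: none.
Eb minor (harmonic minor) shares 4: Abm, Cb, Ebm, Fdim.
G minor (harmonic minor) shares 0: none.
C major shares 0: none.
The most common triads (4) are shared with Eb minor.

Eb minor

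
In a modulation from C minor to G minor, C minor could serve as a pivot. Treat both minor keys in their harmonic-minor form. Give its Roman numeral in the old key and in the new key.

i in C minor; iv in G minor

The scale of C minor (harmonic minor) is C D E♭ F G A♭ B; C is degree 1, and the triad built there (C-E♭-G) is minor, so it is i.
The scale of G minor (harmonic minor) is G A B♭ C D E♭ F♯; C is degree 4, and the triad built there (C-E♭-G) is minor, so it is iv.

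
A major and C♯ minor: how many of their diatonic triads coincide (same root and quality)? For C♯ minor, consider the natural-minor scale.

Diatonic triads of A major: A (I), Bm (ii), C♯m (iii), D (IV), E (V), F♯m (vi), G♯dim (vii°).
Diatonic triads of C♯ minor (natural minor): C♯m (i), D♯dim (ii°), E (III), F♯m (iv), G♯m (v), A (VI), B (VII).
Matching root and quality in both lists: A, C♯m, E, F♯m.
That gives 4 common triads.

4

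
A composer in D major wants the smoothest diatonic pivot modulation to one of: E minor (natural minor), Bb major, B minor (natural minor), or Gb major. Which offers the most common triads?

Triads of D major: D major (I), E minor (ii), F# minor (iii), G major (IV), A major (V), B minor (vi), C# diminished (vii°).
E minor (natural minor) shares 4: D, Em, G, Bm.
Bb major shares 0: none.
B minor (natural minor) shares 7: D, Em, F#m, G, A, Bm, C#dim.
Gb major shares 0: none.
The most common triads (7) are shared with B minor.

B minor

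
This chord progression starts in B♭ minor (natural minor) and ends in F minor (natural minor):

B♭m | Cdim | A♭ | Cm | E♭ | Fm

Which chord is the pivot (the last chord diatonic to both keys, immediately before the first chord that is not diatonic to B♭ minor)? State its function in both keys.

A♭ — VII in B♭ minor, III in F minor

Chords diatonic to B♭ minor: B♭m, Cdim, D♭, E♭m, Fm, G♭, A♭.
Reading the progression, the first chord not in that set is Cm, so the modulation leaves B♭ minor there.
The chord immediately before Cm is A♭, which is diatonic to both keys: VII in B♭ minor and III in F minor.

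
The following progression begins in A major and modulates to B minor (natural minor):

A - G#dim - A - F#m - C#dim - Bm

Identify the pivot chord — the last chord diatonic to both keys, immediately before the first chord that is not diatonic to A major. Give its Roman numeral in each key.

F#m — vi in A major, v in B minor

Chords diatonic to A major: A, Bm, C#m, D, E, F#m, G#dim.
Reading the progression, the first chord not in that set is C#dim, so the modulation leaves A major there.
The chord immediately before C#dim is F#m, which is diatonic to both keys: vi in A major and v in B minor.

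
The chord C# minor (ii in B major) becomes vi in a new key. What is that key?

E major

The numeral vi denotes a minor triad on scale degree 6. With C# on degree 6, the tonic of the new key is E.
Degree 6 carries a minor triad in major keys, so the destination is E major.
Check: the diatonic triads of E major are E (I), F#m (ii), G#m (iii), A (IV), B (V), C#m (vi), D#dim (vii°) — C# minor is indeed vi.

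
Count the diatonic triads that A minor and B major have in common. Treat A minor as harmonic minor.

1

Diatonic triads of A minor (harmonic minor): Am (i), Bdim (ii°), Caug (III+), Dm (iv), E (V), F (VI), G#dim (vii°).
Diatonic triads of B major: B (I), C#m (ii), D#m (iii), E (IV), F# (V), G#m (vi), A#dim (vii°).
Matching root and quality in both lists: E.
That gives 1 common triad.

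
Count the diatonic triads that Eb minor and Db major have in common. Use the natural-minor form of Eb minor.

Diatonic triads of Eb minor (natural minor): Eb minor (i), F diminished (ii°), Gb major (III), Ab minor (iv), Bb minor (v), Cb major (VI), Db major (VII).
Diatonic triads of Db major: Db major (I), Eb minor (ii), F minor (iii), Gb major (IV), Ab major (V), Bb minor (vi), C diminished (vii°).
Matching root and quality in both lists: Eb minor, Gb major, Bb minor, Db major.
That gives 4 common triads.

4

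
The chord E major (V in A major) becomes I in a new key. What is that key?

E major

The numeral I denotes a major triad on scale degree 1. With E on degree 1, the tonic of the new key is E.
Degree 1 carries a major triad in major keys, so the destination is E major.
Check: the diatonic triads of E major are E (I), F#m (ii), G#m (iii), A (IV), B (V), C#m (vi), D#dim (vii°) — E major is indeed I.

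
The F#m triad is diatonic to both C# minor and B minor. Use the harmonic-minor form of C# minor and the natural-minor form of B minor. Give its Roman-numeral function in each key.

The scale of C# minor (harmonic minor) is C# D# E F# G# A B#; F# is degree 4, and the triad built there (F#-A-C#) is minor, so it is iv.
The scale of B minor (natural minor) is B C# D E F# G A; F# is degree 5, and the triad built there (F#-A-C#) is minor, so it is v.

iv in C# minor; v in B minor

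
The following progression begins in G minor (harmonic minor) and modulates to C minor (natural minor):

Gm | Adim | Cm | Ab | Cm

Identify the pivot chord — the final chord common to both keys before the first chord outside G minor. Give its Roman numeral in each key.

Chords diatonic to G minor: Gm, Adim, Bbaug, Cm, D, Eb, F#dim.
Reading the progression, the first chord not in that set is Ab, so the modulation leaves G minor there.
The chord immediately before Ab is Cm, which is diatonic to both keys: iv in G minor and i in C minor.

Cm — iv in G minor, i in C minor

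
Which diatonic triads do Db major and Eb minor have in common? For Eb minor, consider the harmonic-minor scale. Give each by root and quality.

Triads in Db major: Db (I), Ebm (ii), Fm (iii), Gb (IV), Ab (V), Bbm (vi), Cdim (vii°).
Triads in Eb minor (harmonic minor): Ebm (i), Fdim (ii°), Gbaug (III+), Abm (iv), Bb (V), Cb (VI), Ddim (vii°).
Shared triads with their functions: Ebm (ii in Db major, i in Eb minor).

Ebm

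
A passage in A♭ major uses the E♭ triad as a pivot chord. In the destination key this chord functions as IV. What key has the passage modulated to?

The numeral IV denotes a major triad on scale degree 4. With E♭ on degree 4, the tonic of the new key is B♭.
Degree 4 carries a major triad in major keys, so the destination is B♭ major.
Check: the diatonic triads of B♭ major are B♭ (I), Cm (ii), Dm (iii), E♭ (IV), F (V), Gm (vi), Adim (vii°) — E♭ is indeed IV.

B♭ major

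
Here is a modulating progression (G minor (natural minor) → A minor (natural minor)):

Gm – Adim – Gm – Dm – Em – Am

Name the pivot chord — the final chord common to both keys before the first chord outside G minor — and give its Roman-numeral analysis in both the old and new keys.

Chords diatonic to G minor: Gm, Adim, B♭, Cm, Dm, E♭, F.
Reading the progression, the first chord not in that set is Em, so the modulation leaves G minor there.
The chord immediately before Em is Dm, which is diatonic to both keys: v in G minor and iv in A minor.

Dm — v in G minor, iv in A minor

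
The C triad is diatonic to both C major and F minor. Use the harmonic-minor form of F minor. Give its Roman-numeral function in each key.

I in C major; V in F minor

The scale of C major is C D E F G A B; C is degree 1, and the triad built there (C-E-G) is major, so it is I.
The scale of F minor (harmonic minor) is F G Ab Bb C Db E; C is degree 5, and the triad built there (C-E-G) is major, so it is V.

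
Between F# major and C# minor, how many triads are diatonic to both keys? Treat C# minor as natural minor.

Diatonic triads of F# major: F# (I), G#m (ii), A#m (iii), B (IV), C# (V), D#m (vi), E#dim (vii°).
Diatonic triads of C# minor (natural minor): C#m (i), D#dim (ii°), E (III), F#m (iv), G#m (v), A (VI), B (VII).
Matching root and quality in both lists: G#m, B.
That gives 2 common triads.

2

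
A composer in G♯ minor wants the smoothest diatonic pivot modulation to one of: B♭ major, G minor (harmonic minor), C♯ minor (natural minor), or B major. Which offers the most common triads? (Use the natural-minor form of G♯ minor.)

Triads of G♯ minor (natural minor): G♯m (i), A♯dim (ii°), B (III), C♯m (iv), D♯m (v), E (VI), F♯ (VII).
B♭ major shares 0: none.
G minor (harmonic minor) shares 0: none.
C♯ minor (natural minor) shares 4: G♯m, B, C♯m, E.
B major shares 7: G♯m, A♯dim, B, C♯m, D♯m, E, F♯.
The most common triads (7) are shared with B major.

B major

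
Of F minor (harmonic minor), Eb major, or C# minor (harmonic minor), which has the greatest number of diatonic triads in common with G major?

Triads of G major: G major (I), A minor (ii), B minor (iii), C major (IV), D major (V), E minor (vi), F# diminished (vii°).
F minor (harmonic minor) shares 1: C.
Eb major shares 0: none.
C# minor (harmonic minor) shares 0: none.
The most common triads (1) are shared with F minor.

F minor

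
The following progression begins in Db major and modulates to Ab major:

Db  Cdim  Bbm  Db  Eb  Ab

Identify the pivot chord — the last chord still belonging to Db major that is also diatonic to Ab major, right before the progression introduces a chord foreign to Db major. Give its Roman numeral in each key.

Chords diatonic to Db major: Db, Ebm, Fm, Gb, Ab, Bbm, Cdim.
Reading the progression, the first chord not in that set is Eb, so the modulation leaves Db major there.
The chord immediately before Eb is Db, which is diatonic to both keys: I in Db major and IV in Ab major.

Db — I in Db major, IV in Ab major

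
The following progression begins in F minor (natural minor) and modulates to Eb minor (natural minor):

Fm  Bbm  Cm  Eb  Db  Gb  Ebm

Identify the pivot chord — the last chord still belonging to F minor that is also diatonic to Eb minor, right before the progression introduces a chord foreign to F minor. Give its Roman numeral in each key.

Chords diatonic to F minor: Fm, Gdim, Ab, Bbm, Cm, Db, Eb.
Reading the progression, the first chord not in that set is Gb, so the modulation leaves F minor there.
The chord immediately before Gb is Db, which is diatonic to both keys: VI in F minor and VII in Eb minor.

Db — VI in F minor, VII in Eb minor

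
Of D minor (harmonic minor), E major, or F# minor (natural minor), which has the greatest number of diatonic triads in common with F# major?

Triads of F# major: F# major (I), G# minor (ii), A# minor (iii), B major (IV), C# major (V), D# minor (vi), E# diminished (vii°).
D minor (harmonic minor) shares 0: none.
E major shares 2: G#m, B.
F# minor (natural minor) shares 0: none.
The most common triads (2) are shared with E major.

E major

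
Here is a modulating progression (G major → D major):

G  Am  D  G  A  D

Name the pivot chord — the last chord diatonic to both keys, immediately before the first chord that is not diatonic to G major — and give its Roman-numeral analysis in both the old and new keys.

Chords diatonic to G major: G, Am, Bm, C, D, Em, F#dim.
Reading the progression, the first chord not in that set is A, so the modulation leaves G major there.
The chord immediately before A is G, which is diatonic to both keys: I in G major and IV in D major.

G — I in G major, IV in D major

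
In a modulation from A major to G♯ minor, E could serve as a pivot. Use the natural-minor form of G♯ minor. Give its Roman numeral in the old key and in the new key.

The scale of A major is A B C♯ D E F♯ G♯; E is degree 5, and the triad built there (E-G♯-B) is major, so it is V.
The scale of G♯ minor (natural minor) is G♯ A♯ B C♯ D♯ E F♯; E is degree 6, and the triad built there (E-G♯-B) is major, so it is VI.

V in A major; VI in G♯ minor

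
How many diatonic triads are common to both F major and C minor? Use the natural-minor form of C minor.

Diatonic triads of F major: F (I), Gm (ii), Am (iii), Bb (IV), C (V), Dm (vi), Edim (vii°).
Diatonic triads of C minor (natural minor): Cm (i), Ddim (ii°), Eb (III), Fm (iv), Gm (v), Ab (VI), Bb (VII).
Matching root and quality in both lists: Gm, Bb.
That gives 2 common triads.

2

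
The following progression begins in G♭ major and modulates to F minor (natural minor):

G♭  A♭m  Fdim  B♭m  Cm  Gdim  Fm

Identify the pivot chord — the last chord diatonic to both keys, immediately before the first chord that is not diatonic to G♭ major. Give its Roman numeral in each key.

B♭m — iii in G♭ major, iv in F minor

Chords diatonic to G♭ major: G♭, A♭m, B♭m, C♭, D♭, E♭m, Fdim.
Reading the progression, the first chord not in that set is Cm, so the modulation leaves G♭ major there.
The chord immediately before Cm is B♭m, which is diatonic to both keys: iii in G♭ major and iv in F minor.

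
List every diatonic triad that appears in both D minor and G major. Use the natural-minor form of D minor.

Am, C

Triads in D minor (natural minor): Dm (i), Edim (ii°), F (III), Gm (iv), Am (v), Bb (VI), C (VII).
Triads in G major: G (I), Am (ii), Bm (iii), C (IV), D (V), Em (vi), F#dim (vii°).
Shared triads with their functions: Am (v in D minor, ii in G major); C (VII in D minor, IV in G major).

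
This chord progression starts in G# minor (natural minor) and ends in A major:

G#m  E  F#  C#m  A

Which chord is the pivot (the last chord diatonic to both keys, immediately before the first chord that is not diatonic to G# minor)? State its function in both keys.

C#m — iv in G# minor, iii in A major

Chords diatonic to G# minor: G#m, A#dim, B, C#m, D#m, E, F#.
Reading the progression, the first chord not in that set is A, so the modulation leaves G# minor there.
The chord immediately before A is C#m, which is diatonic to both keys: iv in G# minor and iii in A major.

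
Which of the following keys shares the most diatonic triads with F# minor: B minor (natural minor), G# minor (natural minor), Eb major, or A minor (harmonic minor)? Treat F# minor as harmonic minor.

B minor

Triads of F# minor (harmonic minor): F# minor (i), G# diminished (ii°), A augmented (III+), B minor (iv), C# major (V), D major (VI), E# diminished (vii°).
B minor (natural minor) shares 3: F#m, Bm, D.
G# minor (natural minor) shares 0: none.
Eb major shares 0: none.
A minor (harmonic minor) shares 1: G#dim.
The most common triads (3) are shared with B minor.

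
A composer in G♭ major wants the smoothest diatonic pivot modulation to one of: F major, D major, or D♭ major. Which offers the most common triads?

Triads of G♭ major: G♭ (I), A♭m (ii), B♭m (iii), C♭ (IV), D♭ (V), E♭m (vi), Fdim (vii°).
F major shares 0: none.
D major shares 0: none.
D♭ major shares 4: G♭, B♭m, D♭, E♭m.
The most common triads (4) are shared with D♭ major.

D♭ major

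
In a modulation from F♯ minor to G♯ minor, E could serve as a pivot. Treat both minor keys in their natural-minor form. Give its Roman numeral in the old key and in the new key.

The scale of F♯ minor (natural minor) is F♯ G♯ A B C♯ D E; E is degree 7, and the triad built there (E-G♯-B) is major, so it is VII.
The scale of G♯ minor (natural minor) is G♯ A♯ B C♯ D♯ E F♯; E is degree 6, and the triad built there (E-G♯-B) is major, so it is VI.

VII in F♯ minor; VI in G♯ minor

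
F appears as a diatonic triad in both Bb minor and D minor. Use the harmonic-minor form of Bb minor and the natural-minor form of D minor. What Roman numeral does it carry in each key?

The scale of Bb minor (harmonic minor) is Bb C Db Eb F Gb A; F is degree 5, and the triad built there (F-A-C) is major, so it is V.
The scale of D minor (natural minor) is D E F G A Bb C; F is degree 3, and the triad built there (F-A-C) is major, so it is III.

V in Bb minor; III in D minor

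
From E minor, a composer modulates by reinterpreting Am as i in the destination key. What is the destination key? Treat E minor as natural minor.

The numeral i denotes a minor triad on scale degree 1. With A on degree 1, the tonic of the new key is A.
Degree 1 carries a minor triad in minor keys, so the destination is A minor.
Check: the diatonic triads of A minor (natural minor) are Am (i), Bdim (ii°), C (III), Dm (iv), Em (v), F (VI), G (VII) — Am is indeed i.

A minor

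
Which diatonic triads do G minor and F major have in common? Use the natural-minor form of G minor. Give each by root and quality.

Triads in G minor (natural minor): G minor (i), A diminished (ii°), Bb major (III), C minor (iv), D minor (v), Eb major (VI), F major (VII).
Triads in F major: F major (I), G minor (ii), A minor (iii), Bb major (IV), C major (V), D minor (vi), E diminished (vii°).
Shared triads with their functions: G minor (i in G minor, ii in F major); Bb major (III in G minor, IV in F major); D minor (v in G minor, vi in F major); F major (VII in G minor, I in F major).

Gm, Bb, Dm, F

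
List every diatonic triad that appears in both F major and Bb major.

Triads in F major: F (I), Gm (ii), Am (iii), Bb (IV), C (V), Dm (vi), Edim (vii°).
Triads in Bb major: Bb (I), Cm (ii), Dm (iii), Eb (IV), F (V), Gm (vi), Adim (vii°).
Shared triads with their functions: F (I in F major, V in Bb major); Gm (ii in F major, vi in Bb major); Bb (IV in F major, I in Bb major); Dm (vi in F major, iii in Bb major).

F, Gm, Bb, Dm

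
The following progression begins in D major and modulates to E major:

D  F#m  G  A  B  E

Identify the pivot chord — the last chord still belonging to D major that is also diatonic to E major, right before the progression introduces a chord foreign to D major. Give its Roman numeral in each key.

Chords diatonic to D major: D, Em, F#m, G, A, Bm, C#dim.
Reading the progression, the first chord not in that set is B, so the modulation leaves D major there.
The chord immediately before B is A, which is diatonic to both keys: V in D major and IV in E major.

A — V in D major, IV in E major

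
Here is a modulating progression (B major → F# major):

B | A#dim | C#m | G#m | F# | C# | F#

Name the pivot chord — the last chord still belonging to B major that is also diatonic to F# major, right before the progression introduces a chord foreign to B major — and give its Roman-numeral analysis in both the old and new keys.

F# — V in B major, I in F# major

Chords diatonic to B major: B, C#m, D#m, E, F#, G#m, A#dim.
Reading the progression, the first chord not in that set is C#, so the modulation leaves B major there.
The chord immediately before C# is F#, which is diatonic to both keys: V in B major and I in F# major.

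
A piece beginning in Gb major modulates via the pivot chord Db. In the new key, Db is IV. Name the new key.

The numeral IV denotes a major triad on scale degree 4. With Db on degree 4, the tonic of the new key is Ab.
Degree 4 carries a major triad in major keys, so the destination is Ab major.
Check: the diatonic triads of Ab major are Ab (I), Bbm (ii), Cm (iii), Db (IV), Eb (V), Fm (vi), Gdim (vii°) — Db is indeed IV.

Ab major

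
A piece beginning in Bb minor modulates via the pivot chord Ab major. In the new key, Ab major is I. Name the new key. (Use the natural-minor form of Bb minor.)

Ab major

The numeral I denotes a major triad on scale degree 1. With Ab on degree 1, the tonic of the new key is Ab.
Degree 1 carries a major triad in major keys, so the destination is Ab major.
Check: the diatonic triads of Ab major are Ab (I), Bbm (ii), Cm (iii), Db (IV), Eb (V), Fm (vi), Gdim (vii°) — Ab major is indeed I.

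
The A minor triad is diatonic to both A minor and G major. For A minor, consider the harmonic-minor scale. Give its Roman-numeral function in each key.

i in A minor; ii in G major

The scale of A minor (harmonic minor) is A B C D E F G♯; A is degree 1, and the triad built there (A-C-E) is minor, so it is i.
The scale of G major is G A B C D E F♯; A is degree 2, and the triad built there (A-C-E) is minor, so it is ii.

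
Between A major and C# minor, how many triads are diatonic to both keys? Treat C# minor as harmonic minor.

Diatonic triads of A major: A (I), Bm (ii), C#m (iii), D (IV), E (V), F#m (vi), G#dim (vii°).
Diatonic triads of C# minor (harmonic minor): C#m (i), D#dim (ii°), Eaug (III+), F#m (iv), G# (V), A (VI), B#dim (vii°).
Matching root and quality in both lists: A, C#m, F#m.
That gives 3 common triads.

3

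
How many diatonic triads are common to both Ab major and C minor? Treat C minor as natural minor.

Diatonic triads of Ab major: Ab (I), Bbm (ii), Cm (iii), Db (IV), Eb (V), Fm (vi), Gdim (vii°).
Diatonic triads of C minor (natural minor): Cm (i), Ddim (ii°), Eb (III), Fm (iv), Gm (v), Ab (VI), Bb (VII).
Matching root and quality in both lists: Ab, Cm, Eb, Fm.
That gives 4 common triads.

4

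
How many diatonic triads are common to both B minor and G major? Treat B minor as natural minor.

4

Diatonic triads of B minor (natural minor): Bm (i), C♯dim (ii°), D (III), Em (iv), F♯m (v), G (VI), A (VII).
Diatonic triads of G major: G (I), Am (ii), Bm (iii), C (IV), D (V), Em (vi), F♯dim (vii°).
Matching root and quality in both lists: Bm, D, Em, G.
That gives 4 common triads.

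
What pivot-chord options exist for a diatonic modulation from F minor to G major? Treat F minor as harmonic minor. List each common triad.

C

Triads in F minor (harmonic minor): Fm (i), Gdim (ii°), Abaug (III+), Bbm (iv), C (V), Db (VI), Edim (vii°).
Triads in G major: G (I), Am (ii), Bm (iii), C (IV), D (V), Em (vi), F#dim (vii°).
Shared triads with their functions: C (V in F minor, IV in G major).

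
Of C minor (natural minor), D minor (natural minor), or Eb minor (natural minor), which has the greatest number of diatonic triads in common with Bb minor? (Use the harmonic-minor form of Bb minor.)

Triads of Bb minor (harmonic minor): Bb minor (i), C diminished (ii°), Db augmented (III+), Eb minor (iv), F major (V), Gb major (VI), A diminished (vii°).
C minor (natural minor) shares 0: none.
D minor (natural minor) shares 1: F.
Eb minor (natural minor) shares 3: Bbm, Ebm, Gb.
The most common triads (3) are shared with Eb minor.

Eb minor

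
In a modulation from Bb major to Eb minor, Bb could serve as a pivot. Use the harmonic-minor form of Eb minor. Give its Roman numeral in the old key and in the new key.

The scale of Bb major is Bb C D Eb F G A; Bb is degree 1, and the triad built there (Bb-D-F) is major, so it is I.
The scale of Eb minor (harmonic minor) is Eb F Gb Ab Bb Cb D; Bb is degree 5, and the triad built there (Bb-D-F) is major, so it is V.

I in Bb major; V in Eb minor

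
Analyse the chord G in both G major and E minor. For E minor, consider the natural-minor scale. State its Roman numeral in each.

I in G major; III in E minor

The scale of G major is G A B C D E F#; G is degree 1, and the triad built there (G-B-D) is major, so it is I.
The scale of E minor (natural minor) is E F# G A B C D; G is degree 3, and the triad built there (G-B-D) is major, so it is III.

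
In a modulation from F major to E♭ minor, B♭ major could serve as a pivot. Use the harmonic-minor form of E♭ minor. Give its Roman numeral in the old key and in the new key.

The scale of F major is F G A B♭ C D E; B♭ is degree 4, and the triad built there (B♭-D-F) is major, so it is IV.
The scale of E♭ minor (harmonic minor) is E♭ F G♭ A♭ B♭ C♭ D; B♭ is degree 5, and the triad built there (B♭-D-F) is major, so it is V.

IV in F major; V in E♭ minor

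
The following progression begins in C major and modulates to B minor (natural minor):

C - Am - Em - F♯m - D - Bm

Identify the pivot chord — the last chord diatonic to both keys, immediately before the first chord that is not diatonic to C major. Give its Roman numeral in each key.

Chords diatonic to C major: C, Dm, Em, F, G, Am, Bdim.
Reading the progression, the first chord not in that set is F♯m, so the modulation leaves C major there.
The chord immediately before F♯m is Em, which is diatonic to both keys: iii in C major and iv in B minor.

Em — iii in C major, iv in B minor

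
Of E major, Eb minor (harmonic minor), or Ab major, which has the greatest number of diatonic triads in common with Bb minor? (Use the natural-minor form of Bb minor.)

Triads of Bb minor (natural minor): Bb minor (i), C diminished (ii°), Db major (III), Eb minor (iv), F minor (v), Gb major (VI), Ab major (VII).
E major shares 0: none.
Eb minor (harmonic minor) shares 1: Ebm.
Ab major shares 4: Bbm, Db, Fm, Ab.
The most common triads (4) are shared with Ab major.

Ab major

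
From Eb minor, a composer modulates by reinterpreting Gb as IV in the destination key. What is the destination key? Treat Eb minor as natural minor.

Db major

The numeral IV denotes a major triad on scale degree 4. With Gb on degree 4, the tonic of the new key is Db.
Degree 4 carries a major triad in major keys, so the destination is Db major.
Check: the diatonic triads of Db major are Db (I), Ebm (ii), Fm (iii), Gb (IV), Ab (V), Bbm (vi), Cdim (vii°) — Gb is indeed IV.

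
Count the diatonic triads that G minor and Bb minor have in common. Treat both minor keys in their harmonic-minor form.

Diatonic triads of G minor (harmonic minor): G minor (i), A diminished (ii°), Bb augmented (III+), C minor (iv), D major (V), Eb major (VI), F# diminished (vii°).
Diatonic triads of Bb minor (harmonic minor): Bb minor (i), C diminished (ii°), Db augmented (III+), Eb minor (iv), F major (V), Gb major (VI), A diminished (vii°).
Matching root and quality in both lists: A diminished.
That gives 1 common triad.

1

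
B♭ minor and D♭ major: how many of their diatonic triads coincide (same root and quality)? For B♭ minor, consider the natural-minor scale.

7

Diatonic triads of B♭ minor (natural minor): B♭m (i), Cdim (ii°), D♭ (III), E♭m (iv), Fm (v), G♭ (VI), A♭ (VII).
Diatonic triads of D♭ major: D♭ (I), E♭m (ii), Fm (iii), G♭ (IV), A♭ (V), B♭m (vi), Cdim (vii°).
Matching root and quality in both lists: B♭m, Cdim, D♭, E♭m, Fm, G♭, A♭.
That gives 7 common triads.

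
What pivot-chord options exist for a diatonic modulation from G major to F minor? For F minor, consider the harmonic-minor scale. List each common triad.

C

Triads in G major: G (I), Am (ii), Bm (iii), C (IV), D (V), Em (vi), F#dim (vii°).
Triads in F minor (harmonic minor): Fm (i), Gdim (ii°), Abaug (III+), Bbm (iv), C (V), Db (VI), Edim (vii°).
Shared triads with their functions: C (IV in G major, V in F minor).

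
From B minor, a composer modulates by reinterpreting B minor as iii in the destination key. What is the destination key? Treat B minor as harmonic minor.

G major

The numeral iii denotes a minor triad on scale degree 3. With B on degree 3, the tonic of the new key is G.
Degree 3 carries a minor triad in major keys, so the destination is G major.
Check: the diatonic triads of G major are G (I), Am (ii), Bm (iii), C (IV), D (V), Em (vi), F♯dim (vii°) — B minor is indeed iii.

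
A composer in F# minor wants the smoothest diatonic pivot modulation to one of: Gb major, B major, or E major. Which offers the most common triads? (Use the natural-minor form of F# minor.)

Triads of F# minor (natural minor): F#m (i), G#dim (ii°), A (III), Bm (iv), C#m (v), D (VI), E (VII).
Gb major shares 0: none.
B major shares 2: C#m, E.
E major shares 4: F#m, A, C#m, E.
The most common triads (4) are shared with E major.

E major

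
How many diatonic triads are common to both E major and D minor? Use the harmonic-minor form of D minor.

1

Diatonic triads of E major: E (I), F#m (ii), G#m (iii), A (IV), B (V), C#m (vi), D#dim (vii°).
Diatonic triads of D minor (harmonic minor): Dm (i), Edim (ii°), Faug (III+), Gm (iv), A (V), Bb (VI), C#dim (vii°).
Matching root and quality in both lists: A.
That gives 1 common triad.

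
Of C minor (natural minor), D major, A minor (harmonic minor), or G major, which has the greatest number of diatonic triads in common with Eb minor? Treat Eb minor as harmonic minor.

Triads of Eb minor (harmonic minor): Eb minor (i), F diminished (ii°), Gb augmented (III+), Ab minor (iv), Bb major (V), Cb major (VI), D diminished (vii°).
C minor (natural minor) shares 2: Bb, Ddim.
D major shares 0: none.
A minor (harmonic minor) shares 0: none.
G major shares 0: none.
The most common triads (2) are shared with C minor.

C minor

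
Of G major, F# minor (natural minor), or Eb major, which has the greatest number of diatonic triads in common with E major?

F# minor

Triads of E major: E (I), F#m (ii), G#m (iii), A (IV), B (V), C#m (vi), D#dim (vii°).
G major shares 0: none.
F# minor (natural minor) shares 4: E, F#m, A, C#m.
Eb major shares 0: none.
The most common triads (4) are shared with F# minor.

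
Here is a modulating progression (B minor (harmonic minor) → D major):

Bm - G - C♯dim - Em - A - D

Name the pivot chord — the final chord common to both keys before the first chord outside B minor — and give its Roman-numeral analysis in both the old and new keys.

Em — iv in B minor, ii in D major

Chords diatonic to B minor: Bm, C♯dim, Daug, Em, F♯, G, A♯dim.
Reading the progression, the first chord not in that set is A, so the modulation leaves B minor there.
The chord immediately before A is Em, which is diatonic to both keys: iv in B minor and ii in D major.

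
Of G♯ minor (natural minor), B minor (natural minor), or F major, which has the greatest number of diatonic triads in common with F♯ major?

G♯ minor

Triads of F♯ major: F♯ (I), G♯m (ii), A♯m (iii), B (IV), C♯ (V), D♯m (vi), E♯dim (vii°).
G♯ minor (natural minor) shares 4: F♯, G♯m, B, D♯m.
B minor (natural minor) shares 0: none.
F major shares 0: none.
The most common triads (4) are shared with G♯ minor.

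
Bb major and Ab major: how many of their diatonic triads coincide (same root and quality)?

2

Diatonic triads of Bb major: Bb (I), Cm (ii), Dm (iii), Eb (IV), F (V), Gm (vi), Adim (vii°).
Diatonic triads of Ab major: Ab (I), Bbm (ii), Cm (iii), Db (IV), Eb (V), Fm (vi), Gdim (vii°).
Matching root and quality in both lists: Cm, Eb.
That gives 2 common triads.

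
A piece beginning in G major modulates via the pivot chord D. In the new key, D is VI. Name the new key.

F# minor

The numeral VI denotes a major triad on scale degree 6. With D on degree 6, the tonic of the new key is F#.
Degree 6 carries a major triad in minor keys, so the destination is F# minor.
Check: the diatonic triads of F# minor (natural minor) are F#m (i), G#dim (ii°), A (III), Bm (iv), C#m (v), D (VI), E (VII) — D is indeed VI.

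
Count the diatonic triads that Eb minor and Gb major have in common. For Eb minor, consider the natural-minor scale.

Diatonic triads of Eb minor (natural minor): Eb minor (i), F diminished (ii°), Gb major (III), Ab minor (iv), Bb minor (v), Cb major (VI), Db major (VII).
Diatonic triads of Gb major: Gb major (I), Ab minor (ii), Bb minor (iii), Cb major (IV), Db major (V), Eb minor (vi), F diminished (vii°).
Matching root and quality in both lists: Eb minor, F diminished, Gb major, Ab minor, Bb minor, Cb major, Db major.
That gives 7 common triads.

7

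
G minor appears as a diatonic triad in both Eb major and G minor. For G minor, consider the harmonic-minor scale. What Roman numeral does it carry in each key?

iii in Eb major; i in G minor

The scale of Eb major is Eb F G Ab Bb C D; G is degree 3, and the triad built there (G-Bb-D) is minor, so it is iii.
The scale of G minor (harmonic minor) is G A Bb C D Eb F#; G is degree 1, and the triad built there (G-Bb-D) is minor, so it is i.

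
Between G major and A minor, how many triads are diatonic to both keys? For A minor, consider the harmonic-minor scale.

Diatonic triads of G major: G (I), Am (ii), Bm (iii), C (IV), D (V), Em (vi), F♯dim (vii°).
Diatonic triads of A minor (harmonic minor): Am (i), Bdim (ii°), Caug (III+), Dm (iv), E (V), F (VI), G♯dim (vii°).
Matching root and quality in both lists: Am.
That gives 1 common triad.

1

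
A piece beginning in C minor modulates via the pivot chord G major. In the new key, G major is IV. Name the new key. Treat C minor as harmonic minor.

D major

The numeral IV denotes a major triad on scale degree 4. With G on degree 4, the tonic of the new key is D.
Degree 4 carries a major triad in major keys, so the destination is D major.
Check: the diatonic triads of D major are D (I), Em (ii), F#m (iii), G (IV), A (V), Bm (vi), C#dim (vii°) — G major is indeed IV.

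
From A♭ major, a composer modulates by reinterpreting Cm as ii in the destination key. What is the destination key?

The numeral ii denotes a minor triad on scale degree 2. With C on degree 2, the tonic of the new key is B♭.
Degree 2 carries a minor triad in major keys, so the destination is B♭ major.
Check: the diatonic triads of B♭ major are B♭ (I), Cm (ii), Dm (iii), E♭ (IV), F (V), Gm (vi), Adim (vii°) — Cm is indeed ii.

B♭ major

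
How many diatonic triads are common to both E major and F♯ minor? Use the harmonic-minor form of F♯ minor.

Diatonic triads of E major: E (I), F♯m (ii), G♯m (iii), A (IV), B (V), C♯m (vi), D♯dim (vii°).
Diatonic triads of F♯ minor (harmonic minor): F♯m (i), G♯dim (ii°), Aaug (III+), Bm (iv), C♯ (V), D (VI), E♯dim (vii°).
Matching root and quality in both lists: F♯m.
That gives 1 common triad.

1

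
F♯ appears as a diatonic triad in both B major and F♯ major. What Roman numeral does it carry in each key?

V in B major; I in F♯ major

The scale of B major is B C♯ D♯ E F♯ G♯ A♯; F♯ is degree 5, and the triad built there (F♯-A♯-C♯) is major, so it is V.
The scale of F♯ major is F♯ G♯ A♯ B C♯ D♯ E♯; F♯ is degree 1, and the triad built there (F♯-A♯-C♯) is major, so it is I.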